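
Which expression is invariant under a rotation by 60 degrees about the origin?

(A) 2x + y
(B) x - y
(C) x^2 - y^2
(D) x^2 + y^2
D

A rotation by 60 degrees sends (x, y) to (x/2 - sqrt(3)y/2, sqrt(3)x/2 + y/2).
Substitute the transformed coordinates into each option and compare with the original:
(A) 2x + y  ->  2(x/2 - sqrt(3)y/2) + (sqrt(3)x/2 + y/2) = sqrt(3)x/2 + x - sqrt(3)y + y/2   [differs from 2x + y: not invariant]
(B) x - y  ->  (x/2 - sqrt(3)y/2) - (sqrt(3)x/2 + y/2) = -sqrt(3)x/2 + x/2 - sqrt(3)y/2 - y/2   [differs from x - y: not invariant]
(C) x^2 - y^2  ->  (x/2 - sqrt(3)y/2)^2 - (sqrt(3)x/2 + y/2)^2 = -x^2/2 - sqrt(3)xy + y^2/2   [differs from x^2 - y^2: not invariant]
(D) x^2 + y^2  ->  (x/2 - sqrt(3)y/2)^2 + (sqrt(3)x/2 + y/2)^2 = x^2 + y^2   [equals x^2 + y^2: invariant]

Only option (D), x^2 + y^2, is unchanged by the transformation.
Geometrically, x^2 + y^2 is the squared distance from the origin, which every rotation about the origin preserves.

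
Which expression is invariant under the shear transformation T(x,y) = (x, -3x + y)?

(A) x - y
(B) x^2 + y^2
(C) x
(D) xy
C

Under the shear T(x,y) = (x, -3x + y):
Substitute the transformed coordinates into each option and compare with the original:
(A) x - y  ->  (x) - (-3x + y) = 4x - y   [differs from x - y: not invariant]
(B) x^2 + y^2  ->  (x)^2 + (-3x + y)^2 = 10x^2 - 6xy + y^2   [differs from x^2 + y^2: not invariant]
(C) x  ->  (x) = x   [equals x: invariant]
(D) xy  ->  (x)(-3x + y) = -3x^2 + xy   [differs from xy: not invariant]

Only option (C), x, is unchanged by the transformation.
A vertical shear moves points parallel to the y-axis, so the x-coordinate (and any function of x alone) is unchanged.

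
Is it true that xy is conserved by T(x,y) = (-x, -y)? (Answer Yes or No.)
Yes

Substitute T(x,y) = (-x, -y) into the expression and compare with the original.

Original: xy
After applying T: (-x)(-y) = xy

This is identical to the original xy, so the expression is invariant.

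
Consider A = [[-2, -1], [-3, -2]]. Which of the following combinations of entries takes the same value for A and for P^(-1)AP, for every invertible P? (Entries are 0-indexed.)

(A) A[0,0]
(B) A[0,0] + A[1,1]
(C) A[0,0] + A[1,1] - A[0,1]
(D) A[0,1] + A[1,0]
B

A[0,0] + A[1,1] is the trace of A. By the cyclic property of the trace, tr(P^(-1)AP) = tr(APP^(-1)) = tr(A), so it is the same for every matrix similar to A.

The other combinations are not similarity invariants. For example, take P = [[1, -1], [0, 1]] (det P = 1), so P^(-1) = [[1, 1], [0, 1]] and
B = P^(-1)AP = [[-5, 2], [-3, 1]].
Evaluating each option on A and on B:
(A) A[0,0]: -2 for A, -5 for B -> changes
(B) A[0,0] + A[1,1]: -4 for A, -4 for B -> unchanged
(C) A[0,0] + A[1,1] - A[0,1]: -3 for A, -6 for B -> changes
(D) A[0,1] + A[1,0]: -4 for A, -1 for B -> changes

Only (B) A[0,0] + A[1,1] = -4 survives (and it does so for every P, not just this one), so it is the invariant.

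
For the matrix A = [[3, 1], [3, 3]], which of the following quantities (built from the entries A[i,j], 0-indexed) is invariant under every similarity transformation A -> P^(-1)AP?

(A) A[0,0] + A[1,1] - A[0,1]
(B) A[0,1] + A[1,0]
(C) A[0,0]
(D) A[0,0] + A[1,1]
D

A[0,0] + A[1,1] is the trace of A. By the cyclic property of the trace, tr(P^(-1)AP) = tr(APP^(-1)) = tr(A), so it is the same for every matrix similar to A.

The other combinations are not similarity invariants. For example, take P = [[1, -1], [0, 1]] (det P = 1), so P^(-1) = [[1, 1], [0, 1]] and
B = P^(-1)AP = [[6, -2], [3, 0]].
Evaluating each option on A and on B:
(A) A[0,0] + A[1,1] - A[0,1]: 5 for A, 8 for B -> changes
(B) A[0,1] + A[1,0]: 4 for A, 1 for B -> changes
(C) A[0,0]: 3 for A, 6 for B -> changes
(D) A[0,0] + A[1,1]: 6 for A, 6 for B -> unchanged

Only (D) A[0,0] + A[1,1] = 6 survives (and it does so for every P, not just this one), so it is the invariant.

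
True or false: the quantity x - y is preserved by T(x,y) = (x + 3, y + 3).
True

Substitute T(x,y) = (x + 3, y + 3) into the expression and compare with the original.

Original: x - y
After applying T: (x + 3) - (y + 3) = x - y

This is identical to the original x - y, so the expression is invariant.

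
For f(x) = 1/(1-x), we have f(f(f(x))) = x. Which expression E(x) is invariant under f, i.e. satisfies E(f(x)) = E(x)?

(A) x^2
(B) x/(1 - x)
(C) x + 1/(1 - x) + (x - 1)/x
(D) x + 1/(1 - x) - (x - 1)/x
C

Replace x by f(x) = 1/(1 - x) in each option and simplify. As a quick numerical cross-check, also compare E(3) with E(f(3)) = E(-1/2).

(A) x^2  ->  (1/(1 - x))^2 = (x - 1)^(-2); check: E(3) = 9 but E(-1/2) = 1/4.   [not invariant]
(B) x/(1 - x)  ->  (1/(1 - x))/(1 - (1/(1 - x))) = -1/x; check: E(3) = -3/2 but E(-1/2) = -1/3.   [not invariant]
(C) x + 1/(1 - x) + (x - 1)/x  ->  (1/(1 - x)) + 1/(1 - (1/(1 - x))) + ((1/(1 - x)) - 1)/(1/(1 - x)), which simplifies back to x + 1/(1 - x) + (x - 1)/x; check: E(3) = 19/6, E(-1/2) = 19/6.   [invariant]
(D) x + 1/(1 - x) - (x - 1)/x  ->  (1/(1 - x)) + 1/(1 - (1/(1 - x))) - ((1/(1 - x)) - 1)/(1/(1 - x)) = (x^2(1 - x) - x + (x - 1)^2)/(x(x - 1)); check: E(3) = 11/6 but E(-1/2) = -17/6.   [not invariant]

Only (C) is unchanged. Indeed f(f(x)) = 1/(1 - 1/(1-x)) = (1-x)/(-x) = (x-1)/x, so E(x) = x + f(x) + f(f(x)) is the sum over the whole 3-cycle; applying f just permutes the three terms cyclically (x -> f(x) -> f(f(x)) -> x), leaving the sum unchanged.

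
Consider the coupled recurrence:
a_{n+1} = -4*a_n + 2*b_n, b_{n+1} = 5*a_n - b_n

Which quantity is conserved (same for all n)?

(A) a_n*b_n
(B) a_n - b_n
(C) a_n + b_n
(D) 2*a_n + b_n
C

Replace a_n by a_{n+1} = -4*a_n + 2*b_n and b_n by b_{n+1} = 5*a_n - b_n in each option and simplify:
(A) a_n*b_n  ->  (-4*a_n + 2*b_n)*(5*a_n - b_n) = -20*a_n^2 + 14*a_n*b_n - 2*b_n^2   [not conserved]
(B) a_n - b_n  ->  (-4*a_n + 2*b_n) - (5*a_n - b_n) = -9*a_n + 3*b_n   [not conserved]
(C) a_n + b_n  ->  (-4*a_n + 2*b_n) + (5*a_n - b_n) = a_n + b_n   [conserved]
(D) 2*a_n + b_n  ->  2*(-4*a_n + 2*b_n) + (5*a_n - b_n) = -3*a_n + 3*b_n   [not conserved]

Only (C) a_n + b_n returns to itself after one step, so it is the conserved quantity.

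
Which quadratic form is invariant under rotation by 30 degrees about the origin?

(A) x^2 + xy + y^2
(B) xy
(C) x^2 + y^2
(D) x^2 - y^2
C

Rotation by 30 degrees sends (x, y) to (sqrt(3)x/2 - y/2, x/2 + sqrt(3)y/2).
Substitute the transformed coordinates into each option and compare with the original:
(A) x^2 + xy + y^2  ->  (sqrt(3)x/2 - y/2)^2 + (sqrt(3)x/2 - y/2)(x/2 + sqrt(3)y/2) + (x/2 + sqrt(3)y/2)^2 = sqrt(3)x^2/4 + x^2 + xy/2 - sqrt(3)y^2/4 + y^2   [differs from x^2 + xy + y^2: not invariant]
(B) xy  ->  (sqrt(3)x/2 - y/2)(x/2 + sqrt(3)y/2) = sqrt(3)x^2/4 + xy/2 - sqrt(3)y^2/4   [differs from xy: not invariant]
(C) x^2 + y^2  ->  (sqrt(3)x/2 - y/2)^2 + (x/2 + sqrt(3)y/2)^2 = x^2 + y^2   [equals x^2 + y^2: invariant]
(D) x^2 - y^2  ->  (sqrt(3)x/2 - y/2)^2 - (x/2 + sqrt(3)y/2)^2 = x^2/2 - sqrt(3)xy - y^2/2   [differs from x^2 - y^2: not invariant]

Only option (C), x^2 + y^2, is unchanged by the transformation.
x^2 + y^2 is the squared distance from the origin, which rotations preserve.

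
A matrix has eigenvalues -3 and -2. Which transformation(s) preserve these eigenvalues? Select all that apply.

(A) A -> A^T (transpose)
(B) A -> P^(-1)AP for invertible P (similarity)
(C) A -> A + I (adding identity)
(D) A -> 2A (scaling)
A and B

Eigenvalues are preserved by:
1. Similarity transformations: A -> P^(-1)AP (same characteristic polynomial)
2. Transpose: A^T has the same eigenvalues as A

Eigenvalues are NOT preserved by:
- Adding identity: eigenvalues become -3+1, -2+1
- Scaling: eigenvalues become -6, -4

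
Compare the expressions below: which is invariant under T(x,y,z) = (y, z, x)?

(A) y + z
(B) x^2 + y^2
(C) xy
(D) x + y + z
D

Apply T(x,y,z) = (y, z, x) to each option, i.e. replace (x, y, z) by the transformed coordinates.
Substitute the transformed coordinates into each option and compare with the original:
(A) y + z  ->  (z) + (x) = x + z   [differs from y + z: not invariant]
(B) x^2 + y^2  ->  (y)^2 + (z)^2 = y^2 + z^2   [differs from x^2 + y^2: not invariant]
(C) xy  ->  (y)(z) = yz   [differs from xy: not invariant]
(D) x + y + z  ->  (y) + (z) + (x) = x + y + z   [equals x + y + z: invariant]

Only option (D), x + y + z, is unchanged by the transformation.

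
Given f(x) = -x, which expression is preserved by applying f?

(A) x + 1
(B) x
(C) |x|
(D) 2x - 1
C

For f(x) = -x:
Applying f replaces x by -x. Since |-x| = |x|, the absolute value is unchanged by f, whereas x -> -x, 2x - 1 -> -2x - 1 and x + 1 -> -x + 1 all change.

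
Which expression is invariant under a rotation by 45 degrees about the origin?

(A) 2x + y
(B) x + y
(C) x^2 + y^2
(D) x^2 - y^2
C

A rotation by 45 degrees sends (x, y) to (sqrt(2)x/2 - sqrt(2)y/2, sqrt(2)x/2 + sqrt(2)y/2).
Substitute the transformed coordinates into each option and compare with the original:
(A) 2x + y  ->  2(sqrt(2)x/2 - sqrt(2)y/2) + (sqrt(2)x/2 + sqrt(2)y/2) = 3sqrt(2)x/2 - sqrt(2)y/2   [differs from 2x + y: not invariant]
(B) x + y  ->  (sqrt(2)x/2 - sqrt(2)y/2) + (sqrt(2)x/2 + sqrt(2)y/2) = sqrt(2)x   [differs from x + y: not invariant]
(C) x^2 + y^2  ->  (sqrt(2)x/2 - sqrt(2)y/2)^2 + (sqrt(2)x/2 + sqrt(2)y/2)^2 = x^2 + y^2   [equals x^2 + y^2: invariant]
(D) x^2 - y^2  ->  (sqrt(2)x/2 - sqrt(2)y/2)^2 - (sqrt(2)x/2 + sqrt(2)y/2)^2 = -2xy   [differs from x^2 - y^2: not invariant]

Only option (C), x^2 + y^2, is unchanged by the transformation.
Geometrically, x^2 + y^2 is the squared distance from the origin, which every rotation about the origin preserves.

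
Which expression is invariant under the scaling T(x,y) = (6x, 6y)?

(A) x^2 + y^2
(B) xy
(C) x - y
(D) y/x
D

Under the uniform scaling T(x,y) = (6x, 6y):
Substitute the transformed coordinates into each option and compare with the original:
(A) x^2 + y^2  ->  (6x)^2 + (6y)^2 = 36x^2 + 36y^2   [differs from x^2 + y^2: not invariant]
(B) xy  ->  (6x)(6y) = 36xy   [differs from xy: not invariant]
(C) x - y  ->  (6x) - (6y) = 6x - 6y   [differs from x - y: not invariant]
(D) y/x  ->  (6y)/(6x) = y/x   [equals y/x: invariant]

Only option (D), y/x, is unchanged by the transformation.
The common factor 6 cancels in a ratio of coordinates, while sums, products and sums of squares pick up factors of 6 or 36.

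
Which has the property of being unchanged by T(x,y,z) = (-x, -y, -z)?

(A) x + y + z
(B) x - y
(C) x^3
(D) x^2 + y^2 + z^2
D

Apply T(x,y,z) = (-x, -y, -z) to each option, i.e. replace (x, y, z) by the transformed coordinates.
Substitute the transformed coordinates into each option and compare with the original:
(A) x + y + z  ->  (-x) + (-y) + (-z) = -x - y - z   [differs from x + y + z: not invariant]
(B) x - y  ->  (-x) - (-y) = -x + y   [differs from x - y: not invariant]
(C) x^3  ->  (-x)^3 = -x^3   [differs from x^3: not invariant]
(D) x^2 + y^2 + z^2  ->  (-x)^2 + (-y)^2 + (-z)^2 = x^2 + y^2 + z^2   [equals x^2 + y^2 + z^2: invariant]

Only option (D), x^2 + y^2 + z^2, is unchanged by the transformation.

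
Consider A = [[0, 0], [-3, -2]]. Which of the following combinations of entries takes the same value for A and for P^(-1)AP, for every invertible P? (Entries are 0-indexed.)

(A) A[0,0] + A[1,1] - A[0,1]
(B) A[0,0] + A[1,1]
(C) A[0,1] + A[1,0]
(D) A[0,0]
B

A[0,0] + A[1,1] is the trace of A. By the cyclic property of the trace, tr(P^(-1)AP) = tr(APP^(-1)) = tr(A), so it is the same for every matrix similar to A.

The other combinations are not similarity invariants. For example, take P = [[1, 2], [0, 1]] (det P = 1), so P^(-1) = [[1, -2], [0, 1]] and
B = P^(-1)AP = [[6, 16], [-3, -8]].
Evaluating each option on A and on B:
(A) A[0,0] + A[1,1] - A[0,1]: -2 for A, -18 for B -> changes
(B) A[0,0] + A[1,1]: -2 for A, -2 for B -> unchanged
(C) A[0,1] + A[1,0]: -3 for A, 13 for B -> changes
(D) A[0,0]: 0 for A, 6 for B -> changes

Only (B) A[0,0] + A[1,1] = -2 survives (and it does so for every P, not just this one), so it is the invariant.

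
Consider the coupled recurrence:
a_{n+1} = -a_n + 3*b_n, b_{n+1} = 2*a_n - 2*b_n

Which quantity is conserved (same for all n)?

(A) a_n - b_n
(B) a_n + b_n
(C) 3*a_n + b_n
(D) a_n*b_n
B

Replace a_n by a_{n+1} = -a_n + 3*b_n and b_n by b_{n+1} = 2*a_n - 2*b_n in each option and simplify:
(A) a_n - b_n  ->  (-a_n + 3*b_n) - (2*a_n - 2*b_n) = -3*a_n + 5*b_n   [not conserved]
(B) a_n + b_n  ->  (-a_n + 3*b_n) + (2*a_n - 2*b_n) = a_n + b_n   [conserved]
(C) 3*a_n + b_n  ->  3*(-a_n + 3*b_n) + (2*a_n - 2*b_n) = -a_n + 7*b_n   [not conserved]
(D) a_n*b_n  ->  (-a_n + 3*b_n)*(2*a_n - 2*b_n) = -2*a_n^2 + 8*a_n*b_n - 6*b_n^2   [not conserved]

Only (B) a_n + b_n returns to itself after one step, so it is the conserved quantity.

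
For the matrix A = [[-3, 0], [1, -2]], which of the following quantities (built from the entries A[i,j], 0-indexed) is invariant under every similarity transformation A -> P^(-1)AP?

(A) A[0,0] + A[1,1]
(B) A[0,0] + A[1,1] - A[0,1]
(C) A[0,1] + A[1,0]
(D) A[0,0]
A

A[0,0] + A[1,1] is the trace of A. By the cyclic property of the trace, tr(P^(-1)AP) = tr(APP^(-1)) = tr(A), so it is the same for every matrix similar to A.

The other combinations are not similarity invariants. For example, take P = [[1, 2], [0, 1]] (det P = 1), so P^(-1) = [[1, -2], [0, 1]] and
B = P^(-1)AP = [[-5, -6], [1, 0]].
Evaluating each option on A and on B:
(A) A[0,0] + A[1,1]: -5 for A, -5 for B -> unchanged
(B) A[0,0] + A[1,1] - A[0,1]: -5 for A, 1 for B -> changes
(C) A[0,1] + A[1,0]: 1 for A, -5 for B -> changes
(D) A[0,0]: -3 for A, -5 for B -> changes

Only (A) A[0,0] + A[1,1] = -5 survives (and it does so for every P, not just this one), so it is the invariant.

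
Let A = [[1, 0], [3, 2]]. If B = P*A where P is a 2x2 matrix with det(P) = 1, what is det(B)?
2

By the multiplicative property of determinants, det(B) = det(P*A) = det(P) * det(A) = det(A),
so the determinant is invariant under multiplication by any determinant-1 matrix; we just need det(A).

det(A) = (1)(2) - (0)(3) = 2 - 0 = 2

Therefore det(B) = 1 * 2 = 2.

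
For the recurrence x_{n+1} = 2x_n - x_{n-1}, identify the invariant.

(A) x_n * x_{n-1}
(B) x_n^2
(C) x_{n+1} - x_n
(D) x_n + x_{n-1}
C

For the recurrence x_{n+1} = 2x_n - x_{n-1}:

If x_{n+1} = 2x_n - x_{n-1}, then:
x_{n+1} - x_n = x_n - x_{n-1}
The first difference is constant throughout the sequence.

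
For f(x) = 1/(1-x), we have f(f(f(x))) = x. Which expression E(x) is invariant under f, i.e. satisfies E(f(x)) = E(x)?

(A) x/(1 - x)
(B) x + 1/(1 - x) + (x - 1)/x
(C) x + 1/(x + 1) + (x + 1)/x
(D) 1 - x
B

Replace x by f(x) = 1/(1 - x) in each option and simplify. As a quick numerical cross-check, also compare E(3) with E(f(3)) = E(-1/2).

(A) x/(1 - x)  ->  (1/(1 - x))/(1 - (1/(1 - x))) = -1/x; check: E(3) = -3/2 but E(-1/2) = -1/3.   [not invariant]
(B) x + 1/(1 - x) + (x - 1)/x  ->  (1/(1 - x)) + 1/(1 - (1/(1 - x))) + ((1/(1 - x)) - 1)/(1/(1 - x)), which simplifies back to x + 1/(1 - x) + (x - 1)/x; check: E(3) = 19/6, E(-1/2) = 19/6.   [invariant]
(C) x + 1/(x + 1) + (x + 1)/x  ->  (1/(1 - x)) + 1/((1/(1 - x)) + 1) + ((1/(1 - x)) + 1)/(1/(1 - x)) = (-x^3 + 6x^2 - 11x + 7)/(x^2 - 3x + 2); check: E(3) = 55/12 but E(-1/2) = 1/2.   [not invariant]
(D) 1 - x  ->  1 - (1/(1 - x)) = x/(x - 1); check: E(3) = -2 but E(-1/2) = 3/2.   [not invariant]

Only (B) is unchanged. Indeed f(f(x)) = 1/(1 - 1/(1-x)) = (1-x)/(-x) = (x-1)/x, so E(x) = x + f(x) + f(f(x)) is the sum over the whole 3-cycle; applying f just permutes the three terms cyclically (x -> f(x) -> f(f(x)) -> x), leaving the sum unchanged.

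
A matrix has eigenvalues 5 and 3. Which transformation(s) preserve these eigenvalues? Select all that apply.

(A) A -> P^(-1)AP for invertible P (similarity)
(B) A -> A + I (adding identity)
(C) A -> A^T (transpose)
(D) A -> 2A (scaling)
A and C

Eigenvalues are preserved by:
1. Similarity transformations: A -> P^(-1)AP (same characteristic polynomial)
2. Transpose: A^T has the same eigenvalues as A

Eigenvalues are NOT preserved by:
- Adding identity: eigenvalues become 5+1, 3+1
- Scaling: eigenvalues become 10, 6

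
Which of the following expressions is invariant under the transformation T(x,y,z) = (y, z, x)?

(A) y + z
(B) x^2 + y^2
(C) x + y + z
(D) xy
C

Apply T(x,y,z) = (y, z, x) to each option, i.e. replace (x, y, z) by the transformed coordinates.
Substitute the transformed coordinates into each option and compare with the original:
(A) y + z  ->  (z) + (x) = x + z   [differs from y + z: not invariant]
(B) x^2 + y^2  ->  (y)^2 + (z)^2 = y^2 + z^2   [differs from x^2 + y^2: not invariant]
(C) x + y + z  ->  (y) + (z) + (x) = x + y + z   [equals x + y + z: invariant]
(D) xy  ->  (y)(z) = yz   [differs from xy: not invariant]

Only option (C), x + y + z, is unchanged by the transformation.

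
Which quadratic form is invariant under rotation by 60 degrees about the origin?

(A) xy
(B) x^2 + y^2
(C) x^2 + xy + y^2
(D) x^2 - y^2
B

Rotation by 60 degrees sends (x, y) to (x/2 - sqrt(3)y/2, sqrt(3)x/2 + y/2).
Substitute the transformed coordinates into each option and compare with the original:
(A) xy  ->  (x/2 - sqrt(3)y/2)(sqrt(3)x/2 + y/2) = sqrt(3)x^2/4 - xy/2 - sqrt(3)y^2/4   [differs from xy: not invariant]
(B) x^2 + y^2  ->  (x/2 - sqrt(3)y/2)^2 + (sqrt(3)x/2 + y/2)^2 = x^2 + y^2   [equals x^2 + y^2: invariant]
(C) x^2 + xy + y^2  ->  (x/2 - sqrt(3)y/2)^2 + (x/2 - sqrt(3)y/2)(sqrt(3)x/2 + y/2) + (sqrt(3)x/2 + y/2)^2 = sqrt(3)x^2/4 + x^2 - xy/2 - sqrt(3)y^2/4 + y^2   [differs from x^2 + xy + y^2: not invariant]
(D) x^2 - y^2  ->  (x/2 - sqrt(3)y/2)^2 - (sqrt(3)x/2 + y/2)^2 = -x^2/2 - sqrt(3)xy + y^2/2   [differs from x^2 - y^2: not invariant]

Only option (B), x^2 + y^2, is unchanged by the transformation.
x^2 + y^2 is the squared distance from the origin, which rotations preserve.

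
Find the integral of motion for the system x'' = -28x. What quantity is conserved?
E = (x')^2 + 28x^2

Multiply the equation by x':
x' * x'' = -28x * x'
The left side is d/dt[(x')^2/2] and the right side is d/dt[-28x^2/2], so
d/dt[(x')^2/2 + 28x^2/2] = 0, i.e. (x')^2/2 + 28x^2/2 = constant.
Multiplying by 2, the integral of motion is E = (x')^2 + 28x^2.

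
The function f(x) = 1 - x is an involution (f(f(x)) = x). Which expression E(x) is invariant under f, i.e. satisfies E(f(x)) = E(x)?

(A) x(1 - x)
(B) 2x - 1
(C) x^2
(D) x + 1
A

Replace x by f(x) = 1 - x in each option and simplify. As a quick numerical cross-check, also compare E(5) with E(f(5)) = E(-4).

(A) x(1 - x)  ->  (1 - x)(1 - (1 - x)), which simplifies back to x(1 - x); check: E(5) = -20, E(-4) = -20.   [invariant]
(B) 2x - 1  ->  2(1 - x) - 1 = 1 - 2x; check: E(5) = 9 but E(-4) = -9.   [not invariant]
(C) x^2  ->  (1 - x)^2 = (x - 1)^2; check: E(5) = 25 but E(-4) = 16.   [not invariant]
(D) x + 1  ->  (1 - x) + 1 = 2 - x; check: E(5) = 6 but E(-4) = -3.   [not invariant]

Only (A) is unchanged. E is symmetric under swapping x with f(x) = 1 - x, which is exactly what an involution does.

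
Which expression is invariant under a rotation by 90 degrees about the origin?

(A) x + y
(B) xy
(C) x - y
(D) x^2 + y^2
D

A rotation by 90 degrees sends (x, y) to (-y, x).
Substitute the transformed coordinates into each option and compare with the original:
(A) x + y  ->  (-y) + (x) = x - y   [differs from x + y: not invariant]
(B) xy  ->  (-y)(x) = -xy   [differs from xy: not invariant]
(C) x - y  ->  (-y) - (x) = -x - y   [differs from x - y: not invariant]
(D) x^2 + y^2  ->  (-y)^2 + (x)^2 = x^2 + y^2   [equals x^2 + y^2: invariant]

Only option (D), x^2 + y^2, is unchanged by the transformation.
Geometrically, x^2 + y^2 is the squared distance from the origin, which every rotation about the origin preserves.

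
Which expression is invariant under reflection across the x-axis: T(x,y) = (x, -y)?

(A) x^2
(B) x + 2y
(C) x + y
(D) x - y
A

The map is reflection across the x-axis: T(x,y) = (x, -y).
Substitute the transformed coordinates into each option and compare with the original:
(A) x^2  ->  (x)^2 = x^2   [equals x^2: invariant]
(B) x + 2y  ->  (x) + 2(-y) = x - 2y   [differs from x + 2y: not invariant]
(C) x + y  ->  (x) + (-y) = x - y   [differs from x + y: not invariant]
(D) x - y  ->  (x) - (-y) = x + y   [differs from x - y: not invariant]

Only option (A), x^2, is unchanged by the transformation.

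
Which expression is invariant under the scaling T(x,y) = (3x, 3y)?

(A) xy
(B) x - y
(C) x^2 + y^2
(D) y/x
D

Under the uniform scaling T(x,y) = (3x, 3y):
Substitute the transformed coordinates into each option and compare with the original:
(A) xy  ->  (3x)(3y) = 9xy   [differs from xy: not invariant]
(B) x - y  ->  (3x) - (3y) = 3x - 3y   [differs from x - y: not invariant]
(C) x^2 + y^2  ->  (3x)^2 + (3y)^2 = 9x^2 + 9y^2   [differs from x^2 + y^2: not invariant]
(D) y/x  ->  (3y)/(3x) = y/x   [equals y/x: invariant]

Only option (D), y/x, is unchanged by the transformation.
The common factor 3 cancels in a ratio of coordinates, while sums, products and sums of squares pick up factors of 3 or 9.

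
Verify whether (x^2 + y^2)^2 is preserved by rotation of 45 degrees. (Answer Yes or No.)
Yes

Applying rotation by 45 degrees: x' = x*cos(45 degrees) - y*sin(45 degrees) = sqrt(2)x/2 - sqrt(2)y/2, y' = x*sin(45 degrees) + y*cos(45 degrees) = sqrt(2)x/2 + sqrt(2)y/2

Substituting into (x^2 + y^2)^2:
((sqrt(2)x/2 - sqrt(2)y/2)^2 + (sqrt(2)x/2 + sqrt(2)y/2)^2)^2
= x^4 + 2x^2y^2 + y^4 = (x^2 + y^2)^2

This equals the original expression (x^2 + y^2)^2, so it IS invariant.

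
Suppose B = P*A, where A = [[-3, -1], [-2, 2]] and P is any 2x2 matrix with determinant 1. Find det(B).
-8

By the multiplicative property of determinants, det(B) = det(P*A) = det(P) * det(A) = det(A),
so the determinant is invariant under multiplication by any determinant-1 matrix; we just need det(A).

det(A) = (-3)(2) - (-1)(-2) = -6 - 2 = -8

Therefore det(B) = 1 * (-8) = -8.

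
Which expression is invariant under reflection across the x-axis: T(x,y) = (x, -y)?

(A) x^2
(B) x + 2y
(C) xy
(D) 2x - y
A

The map is reflection across the x-axis: T(x,y) = (x, -y).
Substitute the transformed coordinates into each option and compare with the original:
(A) x^2  ->  (x)^2 = x^2   [equals x^2: invariant]
(B) x + 2y  ->  (x) + 2(-y) = x - 2y   [differs from x + 2y: not invariant]
(C) xy  ->  (x)(-y) = -xy   [differs from xy: not invariant]
(D) 2x - y  ->  2(x) - (-y) = 2x + y   [differs from 2x - y: not invariant]

Only option (A), x^2, is unchanged by the transformation.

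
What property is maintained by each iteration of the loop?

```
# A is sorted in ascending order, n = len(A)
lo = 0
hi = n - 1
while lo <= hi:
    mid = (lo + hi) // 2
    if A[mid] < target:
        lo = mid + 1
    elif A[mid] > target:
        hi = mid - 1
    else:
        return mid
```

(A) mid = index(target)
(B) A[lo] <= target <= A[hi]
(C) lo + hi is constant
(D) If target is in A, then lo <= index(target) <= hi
D

A loop invariant must hold before the first iteration and be re-established by every execution of the body.

(D) If target is in A, then lo <= index(target) <= hi: Before the loop [lo, hi] = [0, n-1] covers every index. When A[mid] < target, sortedness puts target strictly to the right of mid, so setting lo = mid + 1 keeps index(target) in [lo, hi]; symmetrically for hi = mid - 1. Hence 'if target is in A then lo <= index(target) <= hi' holds after every iteration, and when lo > hi it proves target is absent.

The other options fail:
(A) mid = index(target): mid is just the current probe; it equals index(target) only on the iteration that returns.
(B) A[lo] <= target <= A[hi]: fails when target is not in A (e.g. target < A[0] already violates it before the loop), so it is not maintained in general.
(C) lo + hi is constant: each iteration moves exactly one of lo, hi, so lo + hi changes (e.g. 0 + (n-1) becomes (mid+1) + (n-1)).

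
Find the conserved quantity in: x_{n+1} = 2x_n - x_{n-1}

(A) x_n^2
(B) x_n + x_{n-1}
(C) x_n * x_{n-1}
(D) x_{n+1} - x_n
D

For the recurrence x_{n+1} = 2x_n - x_{n-1}:

If x_{n+1} = 2x_n - x_{n-1}, then:
x_{n+1} - x_n = x_n - x_{n-1}
The first difference is constant throughout the sequence.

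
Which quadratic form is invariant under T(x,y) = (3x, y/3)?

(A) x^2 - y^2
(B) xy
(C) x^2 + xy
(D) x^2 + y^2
B

T multiplies x by 3 and divides y by 3.
Substitute the transformed coordinates into each option and compare with the original:
(A) x^2 - y^2  ->  (3x)^2 - (y/3)^2 = 9x^2 - y^2/9   [differs from x^2 - y^2: not invariant]
(B) xy  ->  (3x)(y/3) = xy   [equals xy: invariant]
(C) x^2 + xy  ->  (3x)^2 + (3x)(y/3) = 9x^2 + xy   [differs from x^2 + xy: not invariant]
(D) x^2 + y^2  ->  (3x)^2 + (y/3)^2 = 9x^2 + y^2/9   [differs from x^2 + y^2: not invariant]

Only option (B), xy, is unchanged by the transformation.
The factors 3 and 1/3 cancel only in the pure product xy.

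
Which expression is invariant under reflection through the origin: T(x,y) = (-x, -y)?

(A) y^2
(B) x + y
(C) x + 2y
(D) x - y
A

The map is reflection through the origin: T(x,y) = (-x, -y).
Substitute the transformed coordinates into each option and compare with the original:
(A) y^2  ->  (-y)^2 = y^2   [equals y^2: invariant]
(B) x + y  ->  (-x) + (-y) = -x - y   [differs from x + y: not invariant]
(C) x + 2y  ->  (-x) + 2(-y) = -x - 2y   [differs from x + 2y: not invariant]
(D) x - y  ->  (-x) - (-y) = -x + y   [differs from x - y: not invariant]

Only option (A), y^2, is unchanged by the transformation.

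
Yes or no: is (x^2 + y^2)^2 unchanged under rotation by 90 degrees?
Yes

Applying rotation by 90 degrees: x' = x*cos(90 degrees) - y*sin(90 degrees) = -y, y' = x*sin(90 degrees) + y*cos(90 degrees) = x

Substituting into (x^2 + y^2)^2:
((-y)^2 + (x)^2)^2
= x^4 + 2x^2y^2 + y^4 = (x^2 + y^2)^2

This equals the original expression (x^2 + y^2)^2, so it IS invariant.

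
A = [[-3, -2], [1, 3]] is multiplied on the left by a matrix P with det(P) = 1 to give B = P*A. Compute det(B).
-7

By the multiplicative property of determinants, det(B) = det(P*A) = det(P) * det(A) = det(A),
so the determinant is invariant under multiplication by any determinant-1 matrix; we just need det(A).

det(A) = (-3)(3) - (-2)(1) = -9 - (-2) = -7

Therefore det(B) = 1 * (-7) = -7.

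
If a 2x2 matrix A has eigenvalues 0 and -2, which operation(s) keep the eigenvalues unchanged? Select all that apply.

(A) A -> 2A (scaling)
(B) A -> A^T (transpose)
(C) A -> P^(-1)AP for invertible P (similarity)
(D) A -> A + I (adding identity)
B and C

Eigenvalues are preserved by:
1. Similarity transformations: A -> P^(-1)AP (same characteristic polynomial)
2. Transpose: A^T has the same eigenvalues as A

Eigenvalues are NOT preserved by:
- Adding identity: eigenvalues become 0+1, -2+1
- Scaling: eigenvalues become 0, -4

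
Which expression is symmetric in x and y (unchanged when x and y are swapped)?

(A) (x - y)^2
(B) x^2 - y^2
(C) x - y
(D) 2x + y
A

A symmetric expression is unchanged when the variables are permuted; here the transformation to test is the swap (x, y) -> (y, x).
Substitute the transformed coordinates into each option and compare with the original:
(A) (x - y)^2  ->  ((y) - (x))^2 = x^2 - 2xy + y^2   [equals (x - y)^2: invariant]
(B) x^2 - y^2  ->  (y)^2 - (x)^2 = -x^2 + y^2   [differs from x^2 - y^2: not invariant]
(C) x - y  ->  (y) - (x) = -x + y   [differs from x - y: not invariant]
(D) 2x + y  ->  2(y) + (x) = x + 2y   [differs from 2x + y: not invariant]

Only option (A), (x - y)^2, is unchanged by the transformation.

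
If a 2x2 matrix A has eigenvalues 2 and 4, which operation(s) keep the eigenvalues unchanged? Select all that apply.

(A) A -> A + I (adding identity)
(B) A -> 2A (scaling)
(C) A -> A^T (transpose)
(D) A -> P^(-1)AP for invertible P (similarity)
C and D

Eigenvalues are preserved by:
1. Similarity transformations: A -> P^(-1)AP (same characteristic polynomial)
2. Transpose: A^T has the same eigenvalues as A

Eigenvalues are NOT preserved by:
- Adding identity: eigenvalues become 2+1, 4+1
- Scaling: eigenvalues become 4, 8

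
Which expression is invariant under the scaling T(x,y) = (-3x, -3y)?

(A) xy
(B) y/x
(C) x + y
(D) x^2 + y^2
B

Under the uniform scaling T(x,y) = (-3x, -3y):
Substitute the transformed coordinates into each option and compare with the original:
(A) xy  ->  (-3x)(-3y) = 9xy   [differs from xy: not invariant]
(B) y/x  ->  (-3y)/(-3x) = y/x   [equals y/x: invariant]
(C) x + y  ->  (-3x) + (-3y) = -3x - 3y   [differs from x + y: not invariant]
(D) x^2 + y^2  ->  (-3x)^2 + (-3y)^2 = 9x^2 + 9y^2   [differs from x^2 + y^2: not invariant]

Only option (B), y/x, is unchanged by the transformation.
The common factor -3 cancels in a ratio of coordinates, while sums, products and sums of squares pick up factors of -3 or 9.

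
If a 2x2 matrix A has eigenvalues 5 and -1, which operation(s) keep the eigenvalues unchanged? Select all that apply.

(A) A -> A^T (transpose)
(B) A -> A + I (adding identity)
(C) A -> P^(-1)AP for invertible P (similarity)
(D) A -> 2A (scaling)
A and C

Eigenvalues are preserved by:
1. Similarity transformations: A -> P^(-1)AP (same characteristic polynomial)
2. Transpose: A^T has the same eigenvalues as A

Eigenvalues are NOT preserved by:
- Adding identity: eigenvalues become 5+1, -1+1
- Scaling: eigenvalues become 10, -2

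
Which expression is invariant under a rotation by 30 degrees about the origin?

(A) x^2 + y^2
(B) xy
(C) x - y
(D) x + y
A

A rotation by 30 degrees sends (x, y) to (sqrt(3)x/2 - y/2, x/2 + sqrt(3)y/2).
Substitute the transformed coordinates into each option and compare with the original:
(A) x^2 + y^2  ->  (sqrt(3)x/2 - y/2)^2 + (x/2 + sqrt(3)y/2)^2 = x^2 + y^2   [equals x^2 + y^2: invariant]
(B) xy  ->  (sqrt(3)x/2 - y/2)(x/2 + sqrt(3)y/2) = sqrt(3)x^2/4 + xy/2 - sqrt(3)y^2/4   [differs from xy: not invariant]
(C) x - y  ->  (sqrt(3)x/2 - y/2) - (x/2 + sqrt(3)y/2) = -x/2 + sqrt(3)x/2 - sqrt(3)y/2 - y/2   [differs from x - y: not invariant]
(D) x + y  ->  (sqrt(3)x/2 - y/2) + (x/2 + sqrt(3)y/2) = x/2 + sqrt(3)x/2 - y/2 + sqrt(3)y/2   [differs from x + y: not invariant]

Only option (A), x^2 + y^2, is unchanged by the transformation.
Geometrically, x^2 + y^2 is the squared distance from the origin, which every rotation about the origin preserves.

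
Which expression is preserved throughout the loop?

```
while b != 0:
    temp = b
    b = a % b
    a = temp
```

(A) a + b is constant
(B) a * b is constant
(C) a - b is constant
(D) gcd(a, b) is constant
D

A loop invariant must hold before the first iteration and be re-established by every execution of the body.

(D) gcd(a, b) is constant: One iteration replaces (a, b) by (b, a mod b). Since a mod b = a - q*b for an integer q, any common divisor of a and b divides b and a mod b, and conversely; hence gcd(b, a mod b) = gcd(a, b). For instance (18, 11) -> (11, 7) keeps gcd = 1. At exit b = 0 and a = gcd of the original inputs.

The other options fail:
(A) a + b is constant: e.g. (a, b) = (18, 11) -> (11, 7): the sum goes from 29 to 18.
(B) a * b is constant: e.g. (a, b) = (18, 11) -> (11, 7): the product goes from 198 to 77.
(C) a - b is constant: e.g. (a, b) = (18, 11) -> (11, 7): the difference goes from 7 to 4.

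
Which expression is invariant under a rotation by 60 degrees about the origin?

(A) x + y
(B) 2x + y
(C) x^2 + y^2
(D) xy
C

A rotation by 60 degrees sends (x, y) to (x/2 - sqrt(3)y/2, sqrt(3)x/2 + y/2).
Substitute the transformed coordinates into each option and compare with the original:
(A) x + y  ->  (x/2 - sqrt(3)y/2) + (sqrt(3)x/2 + y/2) = x/2 + sqrt(3)x/2 - sqrt(3)y/2 + y/2   [differs from x + y: not invariant]
(B) 2x + y  ->  2(x/2 - sqrt(3)y/2) + (sqrt(3)x/2 + y/2) = sqrt(3)x/2 + x - sqrt(3)y + y/2   [differs from 2x + y: not invariant]
(C) x^2 + y^2  ->  (x/2 - sqrt(3)y/2)^2 + (sqrt(3)x/2 + y/2)^2 = x^2 + y^2   [equals x^2 + y^2: invariant]
(D) xy  ->  (x/2 - sqrt(3)y/2)(sqrt(3)x/2 + y/2) = sqrt(3)x^2/4 - xy/2 - sqrt(3)y^2/4   [differs from xy: not invariant]

Only option (C), x^2 + y^2, is unchanged by the transformation.
Geometrically, x^2 + y^2 is the squared distance from the origin, which every rotation about the origin preserves.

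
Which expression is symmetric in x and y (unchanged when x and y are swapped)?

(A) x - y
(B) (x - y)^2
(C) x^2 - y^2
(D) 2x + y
B

A symmetric expression is unchanged when the variables are permuted; here the transformation to test is the swap (x, y) -> (y, x).
Substitute the transformed coordinates into each option and compare with the original:
(A) x - y  ->  (y) - (x) = -x + y   [differs from x - y: not invariant]
(B) (x - y)^2  ->  ((y) - (x))^2 = x^2 - 2xy + y^2   [equals (x - y)^2: invariant]
(C) x^2 - y^2  ->  (y)^2 - (x)^2 = -x^2 + y^2   [differs from x^2 - y^2: not invariant]
(D) 2x + y  ->  2(y) + (x) = x + 2y   [differs from 2x + y: not invariant]

Only option (B), (x - y)^2, is unchanged by the transformation.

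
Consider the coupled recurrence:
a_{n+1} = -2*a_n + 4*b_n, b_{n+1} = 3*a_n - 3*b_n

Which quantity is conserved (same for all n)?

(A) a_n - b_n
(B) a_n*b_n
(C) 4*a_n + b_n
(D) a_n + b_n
D

Replace a_n by a_{n+1} = -2*a_n + 4*b_n and b_n by b_{n+1} = 3*a_n - 3*b_n in each option and simplify:
(A) a_n - b_n  ->  (-2*a_n + 4*b_n) - (3*a_n - 3*b_n) = -5*a_n + 7*b_n   [not conserved]
(B) a_n*b_n  ->  (-2*a_n + 4*b_n)*(3*a_n - 3*b_n) = -6*a_n^2 + 18*a_n*b_n - 12*b_n^2   [not conserved]
(C) 4*a_n + b_n  ->  4*(-2*a_n + 4*b_n) + (3*a_n - 3*b_n) = -5*a_n + 13*b_n   [not conserved]
(D) a_n + b_n  ->  (-2*a_n + 4*b_n) + (3*a_n - 3*b_n) = a_n + b_n   [conserved]

Only (D) a_n + b_n returns to itself after one step, so it is the conserved quantity.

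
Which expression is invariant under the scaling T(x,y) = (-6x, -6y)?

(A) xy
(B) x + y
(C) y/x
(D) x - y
C

Under the uniform scaling T(x,y) = (-6x, -6y):
Substitute the transformed coordinates into each option and compare with the original:
(A) xy  ->  (-6x)(-6y) = 36xy   [differs from xy: not invariant]
(B) x + y  ->  (-6x) + (-6y) = -6x - 6y   [differs from x + y: not invariant]
(C) y/x  ->  (-6y)/(-6x) = y/x   [equals y/x: invariant]
(D) x - y  ->  (-6x) - (-6y) = -6x + 6y   [differs from x - y: not invariant]

Only option (C), y/x, is unchanged by the transformation.
The common factor -6 cancels in a ratio of coordinates, while sums, products and sums of squares pick up factors of -6 or 36.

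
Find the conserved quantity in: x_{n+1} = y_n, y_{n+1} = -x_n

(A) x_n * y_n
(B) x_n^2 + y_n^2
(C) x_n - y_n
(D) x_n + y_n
B

For the recurrence x_{n+1} = y_n, y_{n+1} = -x_n:

x_{n+1}^2 + y_{n+1}^2 = y_n^2 + (-x_n)^2 = x_n^2 + y_n^2
The sum of squares is conserved (like energy in a harmonic oscillator).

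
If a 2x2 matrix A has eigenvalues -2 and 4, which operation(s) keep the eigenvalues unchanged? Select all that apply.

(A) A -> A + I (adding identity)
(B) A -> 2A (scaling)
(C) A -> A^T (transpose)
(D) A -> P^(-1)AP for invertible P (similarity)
C and D

Eigenvalues are preserved by:
1. Similarity transformations: A -> P^(-1)AP (same characteristic polynomial)
2. Transpose: A^T has the same eigenvalues as A

Eigenvalues are NOT preserved by:
- Adding identity: eigenvalues become -2+1, 4+1
- Scaling: eigenvalues become -4, 8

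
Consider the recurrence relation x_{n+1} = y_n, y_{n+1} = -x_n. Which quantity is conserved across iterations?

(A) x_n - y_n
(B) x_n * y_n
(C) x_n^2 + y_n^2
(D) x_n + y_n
C

For the recurrence x_{n+1} = y_n, y_{n+1} = -x_n:

x_{n+1}^2 + y_{n+1}^2 = y_n^2 + (-x_n)^2 = x_n^2 + y_n^2
The sum of squares is conserved (like energy in a harmonic oscillator).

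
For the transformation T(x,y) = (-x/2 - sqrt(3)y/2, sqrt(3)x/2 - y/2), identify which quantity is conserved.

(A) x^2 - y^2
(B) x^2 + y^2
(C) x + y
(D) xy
B

An expression E(x,y) is invariant under T if E(T(x,y)) = E(x,y). Here T(x,y) = (-x/2 - sqrt(3)y/2, sqrt(3)x/2 - y/2).
Substitute the transformed coordinates into each option and compare with the original:
(A) x^2 - y^2  ->  (-x/2 - sqrt(3)y/2)^2 - (sqrt(3)x/2 - y/2)^2 = -x^2/2 + sqrt(3)xy + y^2/2   [differs from x^2 - y^2: not invariant]
(B) x^2 + y^2  ->  (-x/2 - sqrt(3)y/2)^2 + (sqrt(3)x/2 - y/2)^2 = x^2 + y^2   [equals x^2 + y^2: invariant]
(C) x + y  ->  (-x/2 - sqrt(3)y/2) + (sqrt(3)x/2 - y/2) = -x/2 + sqrt(3)x/2 - sqrt(3)y/2 - y/2   [differs from x + y: not invariant]
(D) xy  ->  (-x/2 - sqrt(3)y/2)(sqrt(3)x/2 - y/2) = -sqrt(3)x^2/4 - xy/2 + sqrt(3)y^2/4   [differs from xy: not invariant]

Only option (B), x^2 + y^2, is unchanged by the transformation.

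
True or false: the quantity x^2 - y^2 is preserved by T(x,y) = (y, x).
False

Substitute T(x,y) = (y, x) into the expression and compare with the original.

Original: x^2 - y^2
After applying T: (y)^2 - (x)^2 = -x^2 + y^2

This differs from the original x^2 - y^2 (difference: -2x^2 + 2y^2), so the expression is NOT invariant.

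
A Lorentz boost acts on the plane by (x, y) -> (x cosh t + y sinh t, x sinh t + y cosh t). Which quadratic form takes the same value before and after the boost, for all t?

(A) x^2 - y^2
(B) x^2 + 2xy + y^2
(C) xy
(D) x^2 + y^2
A

Write x' = x cosh t + y sinh t, y' = x sinh t + y cosh t and substitute into each option:
(A) x^2 - y^2: (x cosh t + y sinh t)^2 - (x sinh t + y cosh t)^2 = x^2(cosh^2 t - sinh^2 t) + 2xy(cosh t sinh t - sinh t cosh t) + y^2(sinh^2 t - cosh^2 t) = x^2 - y^2   [invariant, using cosh^2 t - sinh^2 t = 1]
(B) x^2 + 2xy + y^2: (x' + y')^2 with x' + y' = (x + y)(cosh t + sinh t) = (x + y)e^t, so it becomes (x + y)^2 e^(2t)   [not invariant for t != 0]
(C) xy: (x cosh t + y sinh t)(x sinh t + y cosh t) = xy(cosh^2 t + sinh^2 t) + (x^2 + y^2) sinh t cosh t = xy cosh 2t + (x^2 + y^2)(sinh 2t)/2   [not invariant for t != 0]
(D) x^2 + y^2: (x cosh t + y sinh t)^2 + (x sinh t + y cosh t)^2 = (x^2 + y^2)(cosh^2 t + sinh^2 t) + 4xy sinh t cosh t = (x^2 + y^2) cosh 2t + 2xy sinh 2t   [not invariant for t != 0]

Only (A) x^2 - y^2 is unchanged; it is the Minkowski form preserved by Lorentz boosts, just as x^2 + y^2 is preserved by ordinary rotations.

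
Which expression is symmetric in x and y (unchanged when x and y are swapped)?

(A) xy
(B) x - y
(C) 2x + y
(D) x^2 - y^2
A

A symmetric expression is unchanged when the variables are permuted; here the transformation to test is the swap (x, y) -> (y, x).
Substitute the transformed coordinates into each option and compare with the original:
(A) xy  ->  (y)(x) = xy   [equals xy: invariant]
(B) x - y  ->  (y) - (x) = -x + y   [differs from x - y: not invariant]
(C) 2x + y  ->  2(y) + (x) = x + 2y   [differs from 2x + y: not invariant]
(D) x^2 - y^2  ->  (y)^2 - (x)^2 = -x^2 + y^2   [differs from x^2 - y^2: not invariant]

Only option (A), xy, is unchanged by the transformation.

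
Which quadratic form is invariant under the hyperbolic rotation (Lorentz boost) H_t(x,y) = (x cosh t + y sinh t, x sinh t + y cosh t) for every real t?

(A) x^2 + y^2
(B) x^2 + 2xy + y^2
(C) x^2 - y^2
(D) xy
C

Write x' = x cosh t + y sinh t, y' = x sinh t + y cosh t and substitute into each option:
(A) x^2 + y^2: (x cosh t + y sinh t)^2 + (x sinh t + y cosh t)^2 = (x^2 + y^2)(cosh^2 t + sinh^2 t) + 4xy sinh t cosh t = (x^2 + y^2) cosh 2t + 2xy sinh 2t   [not invariant for t != 0]
(B) x^2 + 2xy + y^2: (x' + y')^2 with x' + y' = (x + y)(cosh t + sinh t) = (x + y)e^t, so it becomes (x + y)^2 e^(2t)   [not invariant for t != 0]
(C) x^2 - y^2: (x cosh t + y sinh t)^2 - (x sinh t + y cosh t)^2 = x^2(cosh^2 t - sinh^2 t) + 2xy(cosh t sinh t - sinh t cosh t) + y^2(sinh^2 t - cosh^2 t) = x^2 - y^2   [invariant, using cosh^2 t - sinh^2 t = 1]
(D) xy: (x cosh t + y sinh t)(x sinh t + y cosh t) = xy(cosh^2 t + sinh^2 t) + (x^2 + y^2) sinh t cosh t = xy cosh 2t + (x^2 + y^2)(sinh 2t)/2   [not invariant for t != 0]

Only (C) x^2 - y^2 is unchanged; it is the Minkowski form preserved by Lorentz boosts, just as x^2 + y^2 is preserved by ordinary rotations.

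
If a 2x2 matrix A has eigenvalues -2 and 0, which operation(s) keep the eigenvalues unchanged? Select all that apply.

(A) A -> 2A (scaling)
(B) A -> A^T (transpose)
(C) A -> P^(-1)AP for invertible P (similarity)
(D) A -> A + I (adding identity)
B and C

Eigenvalues are preserved by:
1. Similarity transformations: A -> P^(-1)AP (same characteristic polynomial)
2. Transpose: A^T has the same eigenvalues as A

Eigenvalues are NOT preserved by:
- Adding identity: eigenvalues become -2+1, 0+1
- Scaling: eigenvalues become -4, 0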